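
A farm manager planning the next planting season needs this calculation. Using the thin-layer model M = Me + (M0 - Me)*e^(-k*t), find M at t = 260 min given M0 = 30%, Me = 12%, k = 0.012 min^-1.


M = Me + (M0 - Me) * e^(-k*t)
  = 12 + (30 - 12) * e^(-0.012*260)
  = 12 + 18 * e^(-3.120)
  = 12 + 18 * 0.04416
  = 12 + 0.7948
  = 12.79%


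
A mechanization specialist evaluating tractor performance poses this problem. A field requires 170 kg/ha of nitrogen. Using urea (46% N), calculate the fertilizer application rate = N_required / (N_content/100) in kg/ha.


Rate = N_required / (N_content / 100)
     = 170 / (46 / 100)
     = 170 / 0.46
     = 369.57 kg/ha


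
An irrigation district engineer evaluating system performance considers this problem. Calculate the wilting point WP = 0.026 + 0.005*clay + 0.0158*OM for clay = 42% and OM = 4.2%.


WP = 0.026 + 0.005*42 + 0.0158*4.2
   = 0.026 + 0.2100 + 0.0664
   = 0.3024


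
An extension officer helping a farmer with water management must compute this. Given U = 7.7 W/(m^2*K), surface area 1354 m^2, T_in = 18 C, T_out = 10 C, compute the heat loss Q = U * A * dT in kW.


dT = 18 - (10) = 8 K
Q = U * A * dT
  = 7.7 * 1354 * 8
  = 83406.40 W = 83.41 kW


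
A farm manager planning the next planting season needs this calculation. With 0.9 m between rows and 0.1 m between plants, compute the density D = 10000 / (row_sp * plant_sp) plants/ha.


D = 10000 / (row_sp * plant_sp)
  = 10000 / (0.9 * 0.1)
  = 10000 / 0.0900
  = 111111.11 plants/ha


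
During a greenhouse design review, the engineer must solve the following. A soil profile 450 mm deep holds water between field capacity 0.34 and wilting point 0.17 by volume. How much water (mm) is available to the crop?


AW = (FC - WP) * D
   = (0.34 - 0.17) * 450
   = 0.17 * 450
   = 76.50 mm


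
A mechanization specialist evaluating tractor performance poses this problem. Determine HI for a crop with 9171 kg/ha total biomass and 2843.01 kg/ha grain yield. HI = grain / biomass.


HI = grain_yield / biomass
   = 2843.01 / 9171
   = 0.31


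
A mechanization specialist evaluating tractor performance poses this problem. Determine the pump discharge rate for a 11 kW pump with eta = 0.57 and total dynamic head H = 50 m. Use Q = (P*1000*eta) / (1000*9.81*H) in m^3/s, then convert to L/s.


Q = (P * 1000 * eta) / (rho * g * H)
  = (11 * 1000 * 0.57) / (1000 * 9.81 * 50)
  = 6270 / 490500
  = 0.01278 m^3/s = 12.78 L/s


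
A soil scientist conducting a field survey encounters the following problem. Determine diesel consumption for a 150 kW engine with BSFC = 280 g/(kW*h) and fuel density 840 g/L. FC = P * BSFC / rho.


FC = P * BSFC / rho_fuel
   = 150 * 280 / 840
   = 42000 / 840
   = 50 L/h


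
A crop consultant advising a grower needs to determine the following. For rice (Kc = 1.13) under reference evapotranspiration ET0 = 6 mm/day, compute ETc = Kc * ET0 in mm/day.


ETc = Kc * ET0
    = 1.13 * 6
    = 6.78 mm/day


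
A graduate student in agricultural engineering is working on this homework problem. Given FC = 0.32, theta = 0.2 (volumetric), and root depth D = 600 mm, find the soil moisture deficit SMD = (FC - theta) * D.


SMD = (FC - theta) * D
    = (0.32 - 0.2) * 600
    = 0.120 * 600
    = 72 mm


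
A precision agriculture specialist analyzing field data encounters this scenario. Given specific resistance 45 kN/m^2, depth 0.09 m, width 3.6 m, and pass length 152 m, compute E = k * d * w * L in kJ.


E = k * d * w * L
  = 45 * 0.09 * 3.6 * 152
  = 2216.16 kJ


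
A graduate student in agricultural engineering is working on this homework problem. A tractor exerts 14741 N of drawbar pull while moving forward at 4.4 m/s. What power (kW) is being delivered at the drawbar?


P = F * v / 1000
  = 14741 * 4.4 / 1000
  = 64860.40 / 1000
  = 64.86 kW


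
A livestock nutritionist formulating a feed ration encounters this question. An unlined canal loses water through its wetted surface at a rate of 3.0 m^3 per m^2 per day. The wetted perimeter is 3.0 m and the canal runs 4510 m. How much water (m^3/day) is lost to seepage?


S = C * P * L
  = 3.0 * 3.0 * 4510
  = 40590 m^3/day


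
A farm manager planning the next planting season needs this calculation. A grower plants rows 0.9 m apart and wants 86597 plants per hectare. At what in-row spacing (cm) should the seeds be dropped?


spacing = 10000 / (row_sp * density)
        = 10000 / (0.9 * 86597)
        = 10000 / 77937.30
        = 0.12831 m = 12.83 cm


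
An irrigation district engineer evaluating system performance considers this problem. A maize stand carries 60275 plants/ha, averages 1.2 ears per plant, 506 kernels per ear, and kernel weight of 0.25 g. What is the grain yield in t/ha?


Y = density * ears * kernels * kw
  = 60275 * 1.2 * 506 * 0.25 g/ha
  = 9149745 g/ha
  = 9149.75 kg/ha = 9.15 t/ha


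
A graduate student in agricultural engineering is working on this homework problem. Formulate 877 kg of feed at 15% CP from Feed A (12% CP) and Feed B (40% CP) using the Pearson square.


parts_A = CP_b - target = 40 - 15 = 25
parts_B = target - CP_a = 15 - 12 = 3
total_parts = 25 + 3 = 28
Feed A = 877 * 25 / 28 = 783.04 kg
Feed B = 877 * 3 / 28 = 93.96 kg

783.04 kg


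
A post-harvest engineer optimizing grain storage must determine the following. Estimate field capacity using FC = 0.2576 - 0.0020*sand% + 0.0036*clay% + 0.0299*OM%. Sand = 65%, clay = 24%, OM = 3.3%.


FC = 0.2576 - 0.0020*65 + 0.0036*24 + 0.0299*3.3
   = 0.2576 - 0.1300 + 0.0864 + 0.0987
   = 0.3127


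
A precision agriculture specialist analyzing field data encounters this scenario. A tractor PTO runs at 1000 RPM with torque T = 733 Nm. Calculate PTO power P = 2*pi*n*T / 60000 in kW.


P = 2*pi*n*T / 60000
  = 2*pi * 1000 * 733 / 60000
  = 4605574.83 / 60000
  = 76.76 kW


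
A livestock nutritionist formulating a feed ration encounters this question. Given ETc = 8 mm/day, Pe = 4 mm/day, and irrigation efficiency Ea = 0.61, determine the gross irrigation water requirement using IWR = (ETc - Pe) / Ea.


IWR = (ETc - Pe) / Ea
    = (8 - 4) / 0.61
    = 4 / 0.61
    = 6.56 mm/day


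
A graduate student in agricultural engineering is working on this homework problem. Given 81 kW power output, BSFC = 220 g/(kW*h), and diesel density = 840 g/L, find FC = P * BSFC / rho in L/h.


FC = P * BSFC / rho_fuel
   = 81 * 220 / 840
   = 17820 / 840
   = 21.21 L/h


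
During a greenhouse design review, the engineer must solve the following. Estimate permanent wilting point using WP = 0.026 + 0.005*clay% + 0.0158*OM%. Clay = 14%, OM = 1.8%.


WP = 0.026 + 0.005*14 + 0.0158*1.8
   = 0.026 + 0.0700 + 0.0284
   = 0.1244


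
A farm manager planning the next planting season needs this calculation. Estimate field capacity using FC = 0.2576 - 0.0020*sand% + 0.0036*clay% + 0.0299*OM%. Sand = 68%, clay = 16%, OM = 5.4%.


FC = 0.2576 - 0.0020*68 + 0.0036*16 + 0.0299*5.4
   = 0.2576 - 0.1360 + 0.0576 + 0.1615
   = 0.3407


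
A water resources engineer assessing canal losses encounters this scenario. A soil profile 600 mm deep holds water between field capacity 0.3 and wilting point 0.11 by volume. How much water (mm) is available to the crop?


AW = (FC - WP) * D
   = (0.3 - 0.11) * 600
   = 0.19 * 600
   = 114 mm


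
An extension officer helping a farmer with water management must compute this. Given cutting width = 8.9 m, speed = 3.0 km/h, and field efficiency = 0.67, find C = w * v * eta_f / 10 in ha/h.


C = w * v * eta_f / 10
  = 8.9 * 3.0 * 0.67 / 10
  = 17.89 / 10
  = 1.79 ha/h


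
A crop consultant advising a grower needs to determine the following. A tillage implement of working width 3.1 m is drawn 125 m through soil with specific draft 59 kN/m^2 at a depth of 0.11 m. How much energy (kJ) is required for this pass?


E = k * d * w * L
  = 59 * 0.11 * 3.1 * 125
  = 2514.88 kJ


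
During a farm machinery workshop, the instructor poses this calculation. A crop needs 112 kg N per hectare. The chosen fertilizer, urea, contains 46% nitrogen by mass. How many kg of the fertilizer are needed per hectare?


Rate = N_required / (N_content / 100)
     = 112 / (46 / 100)
     = 112 / 0.46
     = 243.48 kg/ha


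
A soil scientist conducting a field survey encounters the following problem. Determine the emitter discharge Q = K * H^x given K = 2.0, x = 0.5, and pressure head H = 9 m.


Q = K * H^x
  = 2.0 * 9^0.5
  = 2.0 * 3
  = 6 L/h


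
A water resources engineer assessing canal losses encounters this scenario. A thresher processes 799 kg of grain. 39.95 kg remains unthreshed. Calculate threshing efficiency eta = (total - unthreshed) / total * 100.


eta = (total - unthreshed) / total * 100
    = (799 - 39.95) / 799 * 100
    = 759.05 / 799 * 100
    = 95%


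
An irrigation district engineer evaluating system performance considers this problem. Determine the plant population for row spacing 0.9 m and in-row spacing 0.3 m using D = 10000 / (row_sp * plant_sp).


D = 10000 / (row_sp * plant_sp)
  = 10000 / (0.9 * 0.3)
  = 10000 / 0.2700
  = 37037.04 plants/ha


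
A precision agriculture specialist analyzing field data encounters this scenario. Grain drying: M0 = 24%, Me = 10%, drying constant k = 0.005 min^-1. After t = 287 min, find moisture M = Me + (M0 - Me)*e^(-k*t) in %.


M = Me + (M0 - Me) * e^(-k*t)
  = 10 + (24 - 10) * e^(-0.005*287)
  = 10 + 14 * e^(-1.435)
  = 10 + 14 * 0.23812
  = 10 + 3.3336
  = 13.33%


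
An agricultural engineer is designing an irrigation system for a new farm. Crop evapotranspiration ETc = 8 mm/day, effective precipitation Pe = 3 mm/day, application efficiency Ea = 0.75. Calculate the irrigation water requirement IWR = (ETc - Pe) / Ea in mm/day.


IWR = (ETc - Pe) / Ea
    = (8 - 3) / 0.75
    = 5 / 0.75
    = 6.67 mm/day


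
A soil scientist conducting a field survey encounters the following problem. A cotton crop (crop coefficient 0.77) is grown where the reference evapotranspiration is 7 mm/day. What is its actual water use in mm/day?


ETc = Kc * ET0
    = 0.77 * 7
    = 5.39 mm/day


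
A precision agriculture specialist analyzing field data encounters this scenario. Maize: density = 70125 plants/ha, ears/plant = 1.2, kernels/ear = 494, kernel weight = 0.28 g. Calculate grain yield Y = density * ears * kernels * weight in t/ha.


Y = density * ears * kernels * kw
  = 70125 * 1.2 * 494 * 0.28 g/ha
  = 11639628.00 g/ha
  = 11639.63 kg/ha = 11.64 t/ha


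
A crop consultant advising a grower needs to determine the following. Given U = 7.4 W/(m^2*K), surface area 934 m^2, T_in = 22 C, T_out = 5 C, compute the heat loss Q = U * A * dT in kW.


dT = 22 - (5) = 17 K
Q = U * A * dT
  = 7.4 * 934 * 17
  = 117497.20 W = 117.50 kW


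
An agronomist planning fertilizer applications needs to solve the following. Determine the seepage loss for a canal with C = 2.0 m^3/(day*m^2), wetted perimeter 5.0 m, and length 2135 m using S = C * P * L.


S = C * P * L
  = 2.0 * 5.0 * 2135
  = 21350 m^3/day


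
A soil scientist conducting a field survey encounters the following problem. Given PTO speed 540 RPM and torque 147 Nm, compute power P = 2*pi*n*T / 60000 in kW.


P = 2*pi*n*T / 60000
  = 2*pi * 540 * 147 / 60000
  = 498759.25 / 60000
  = 8.31 kW


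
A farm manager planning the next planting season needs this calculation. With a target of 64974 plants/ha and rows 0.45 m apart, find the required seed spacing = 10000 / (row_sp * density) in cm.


spacing = 10000 / (row_sp * density)
        = 10000 / (0.45 * 64974)
        = 10000 / 29238.30
        = 0.34202 m = 34.20 cm


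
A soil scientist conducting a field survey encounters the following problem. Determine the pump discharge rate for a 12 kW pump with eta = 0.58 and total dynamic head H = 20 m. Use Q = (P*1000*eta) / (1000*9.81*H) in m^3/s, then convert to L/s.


Q = (P * 1000 * eta) / (rho * g * H)
  = (12 * 1000 * 0.58) / (1000 * 9.81 * 20)
  = 6960 / 196200
  = 0.03547 m^3/s = 35.47 L/s


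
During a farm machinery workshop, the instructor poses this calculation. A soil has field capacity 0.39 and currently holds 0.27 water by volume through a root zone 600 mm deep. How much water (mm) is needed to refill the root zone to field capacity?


SMD = (FC - theta) * D
    = (0.39 - 0.27) * 600
    = 0.120 * 600
    = 72 mm


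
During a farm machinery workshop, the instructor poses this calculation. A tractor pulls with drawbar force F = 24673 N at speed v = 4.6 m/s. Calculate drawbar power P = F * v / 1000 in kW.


P = F * v / 1000
  = 24673 * 4.6 / 1000
  = 113495.80 / 1000
  = 113.50 kW


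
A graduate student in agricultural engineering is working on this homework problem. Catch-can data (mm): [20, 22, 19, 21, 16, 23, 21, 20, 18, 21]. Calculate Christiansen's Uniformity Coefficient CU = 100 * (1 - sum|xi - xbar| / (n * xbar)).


xbar = 201 / 10 = 20.100
sum|xi - xbar| = 15
CU = 100 * (1 - 15 / (10 * 20.100))
   = 100 * (1 - 0.0746)
   = 92.54%


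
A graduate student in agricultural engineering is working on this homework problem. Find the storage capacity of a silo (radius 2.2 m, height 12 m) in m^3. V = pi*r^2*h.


V = pi * r^2 * h
  = pi * 2.2^2 * 12
  = pi * 4.84 * 12
  = 182.46 m^3


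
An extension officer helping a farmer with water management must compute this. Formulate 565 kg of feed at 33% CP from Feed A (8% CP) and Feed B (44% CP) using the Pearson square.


parts_A = CP_b - target = 44 - 33 = 11
parts_B = target - CP_a = 33 - 8 = 25
total_parts = 11 + 25 = 36
Feed A = 565 * 11 / 36 = 172.64 kg
Feed B = 565 * 25 / 36 = 392.36 kg

172.64 kg


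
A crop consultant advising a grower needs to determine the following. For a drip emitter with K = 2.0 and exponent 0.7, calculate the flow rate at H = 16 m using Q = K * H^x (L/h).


Q = K * H^x
  = 2.0 * 16^0.7
  = 2.0 * 6.9644
  = 13.93 L/h


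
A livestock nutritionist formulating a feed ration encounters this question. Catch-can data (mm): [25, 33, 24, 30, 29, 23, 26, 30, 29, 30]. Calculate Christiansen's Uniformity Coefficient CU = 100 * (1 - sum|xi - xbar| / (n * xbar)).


xbar = 279 / 10 = 27.900
sum|xi - xbar| = 27.200
CU = 100 * (1 - 27.200 / (10 * 27.900))
   = 100 * (1 - 0.0975)
   = 90.25%


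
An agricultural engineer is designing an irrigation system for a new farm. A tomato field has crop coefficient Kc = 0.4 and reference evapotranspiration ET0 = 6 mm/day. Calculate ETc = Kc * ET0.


ETc = Kc * ET0
    = 0.4 * 6
    = 2.40 mm/day


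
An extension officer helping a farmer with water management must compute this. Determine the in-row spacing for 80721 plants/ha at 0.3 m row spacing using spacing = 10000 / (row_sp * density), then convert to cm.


spacing = 10000 / (row_sp * density)
        = 10000 / (0.3 * 80721)
        = 10000 / 24216.30
        = 0.41294 m = 41.29 cm


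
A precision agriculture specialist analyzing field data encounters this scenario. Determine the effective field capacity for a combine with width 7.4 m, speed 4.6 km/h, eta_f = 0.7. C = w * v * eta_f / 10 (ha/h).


C = w * v * eta_f / 10
  = 7.4 * 4.6 * 0.7 / 10
  = 23.83 / 10
  = 2.38 ha/h


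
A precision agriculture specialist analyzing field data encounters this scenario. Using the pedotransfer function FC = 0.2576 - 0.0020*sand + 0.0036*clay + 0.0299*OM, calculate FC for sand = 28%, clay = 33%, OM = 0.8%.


FC = 0.2576 - 0.0020*28 + 0.0036*33 + 0.0299*0.8
   = 0.2576 - 0.0560 + 0.1188 + 0.0239
   = 0.3443


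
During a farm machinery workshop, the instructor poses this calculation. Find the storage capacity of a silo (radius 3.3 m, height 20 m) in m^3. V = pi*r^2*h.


V = pi * r^2 * h
  = pi * 3.3^2 * 20
  = pi * 10.89 * 20
  = 684.24 m^3


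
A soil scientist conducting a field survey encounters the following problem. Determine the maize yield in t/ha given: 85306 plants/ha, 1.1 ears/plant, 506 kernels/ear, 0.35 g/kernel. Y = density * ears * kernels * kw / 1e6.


Y = density * ears * kernels * kw
  = 85306 * 1.1 * 506 * 0.35 g/ha
  = 16618461.86 g/ha
  = 16618.46 kg/ha = 16.62 t/ha


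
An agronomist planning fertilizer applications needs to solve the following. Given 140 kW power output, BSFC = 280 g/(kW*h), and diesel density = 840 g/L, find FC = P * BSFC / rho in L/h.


FC = P * BSFC / rho_fuel
   = 140 * 280 / 840
   = 39200 / 840
   = 46.67 L/h


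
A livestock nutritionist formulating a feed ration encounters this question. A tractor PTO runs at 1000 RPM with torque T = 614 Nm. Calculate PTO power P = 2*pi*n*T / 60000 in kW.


P = 2*pi*n*T / 60000
  = 2*pi * 1000 * 614 / 60000
  = 3857875.78 / 60000
  = 64.30 kW


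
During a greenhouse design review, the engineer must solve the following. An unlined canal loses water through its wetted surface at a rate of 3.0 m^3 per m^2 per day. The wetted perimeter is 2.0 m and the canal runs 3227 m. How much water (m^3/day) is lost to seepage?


S = C * P * L
  = 3.0 * 2.0 * 3227
  = 19362 m^3/day


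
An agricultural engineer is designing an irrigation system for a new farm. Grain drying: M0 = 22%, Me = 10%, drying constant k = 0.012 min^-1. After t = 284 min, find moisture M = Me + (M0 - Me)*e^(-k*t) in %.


M = Me + (M0 - Me) * e^(-k*t)
  = 10 + (22 - 10) * e^(-0.012*284)
  = 10 + 12 * e^(-3.408)
  = 10 + 12 * 0.03311
  = 10 + 0.3973
  = 10.40%


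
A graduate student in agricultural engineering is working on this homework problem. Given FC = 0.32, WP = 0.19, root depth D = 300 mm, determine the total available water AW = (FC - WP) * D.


AW = (FC - WP) * D
   = (0.32 - 0.19) * 300
   = 0.13 * 300
   = 39 mm


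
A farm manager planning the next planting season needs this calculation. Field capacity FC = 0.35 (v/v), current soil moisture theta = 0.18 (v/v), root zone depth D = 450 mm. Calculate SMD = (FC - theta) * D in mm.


SMD = (FC - theta) * D
    = (0.35 - 0.18) * 450
    = 0.170 * 450
    = 76.50 mm


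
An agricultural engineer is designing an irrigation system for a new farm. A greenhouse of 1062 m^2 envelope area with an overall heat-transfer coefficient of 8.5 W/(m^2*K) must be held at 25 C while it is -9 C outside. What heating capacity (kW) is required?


dT = 25 - (-9) = 34 K
Q = U * A * dT
  = 8.5 * 1062 * 34
  = 306918 W = 306.92 kW


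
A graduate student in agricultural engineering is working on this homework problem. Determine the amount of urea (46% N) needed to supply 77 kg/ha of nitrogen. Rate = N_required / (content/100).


Rate = N_required / (N_content / 100)
     = 77 / (46 / 100)
     = 77 / 0.46
     = 167.39 kg/ha


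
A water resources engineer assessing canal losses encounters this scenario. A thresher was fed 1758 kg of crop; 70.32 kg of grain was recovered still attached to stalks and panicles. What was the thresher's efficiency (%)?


eta = (total - unthreshed) / total * 100
    = (1758 - 70.32) / 1758 * 100
    = 1687.68 / 1758 * 100
    = 96%


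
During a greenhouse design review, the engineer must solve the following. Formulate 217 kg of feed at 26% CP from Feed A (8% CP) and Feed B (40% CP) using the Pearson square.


parts_A = CP_b - target = 40 - 26 = 14
parts_B = target - CP_a = 26 - 8 = 18
total_parts = 14 + 18 = 32
Feed A = 217 * 14 / 32 = 94.94 kg
Feed B = 217 * 18 / 32 = 122.06 kg

94.94 kg


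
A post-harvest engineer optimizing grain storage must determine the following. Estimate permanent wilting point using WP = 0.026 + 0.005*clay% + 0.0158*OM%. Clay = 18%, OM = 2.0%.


WP = 0.026 + 0.005*18 + 0.0158*2.0
   = 0.026 + 0.0900 + 0.0316
   = 0.1476


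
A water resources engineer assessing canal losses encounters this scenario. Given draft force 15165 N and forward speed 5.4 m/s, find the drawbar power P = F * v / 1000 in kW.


P = F * v / 1000
  = 15165 * 5.4 / 1000
  = 81891 / 1000
  = 81.89 kW


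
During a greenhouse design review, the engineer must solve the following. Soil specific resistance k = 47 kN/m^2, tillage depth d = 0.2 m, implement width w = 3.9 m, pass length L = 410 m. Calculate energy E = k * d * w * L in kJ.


E = k * d * w * L
  = 47 * 0.2 * 3.9 * 410
  = 15030.60 kJ


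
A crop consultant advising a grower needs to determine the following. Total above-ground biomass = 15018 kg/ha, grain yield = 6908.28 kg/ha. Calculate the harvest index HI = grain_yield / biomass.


HI = grain_yield / biomass
   = 6908.28 / 15018
   = 0.46


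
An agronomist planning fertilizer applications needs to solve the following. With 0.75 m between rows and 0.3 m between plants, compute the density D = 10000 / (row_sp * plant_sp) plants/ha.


D = 10000 / (row_sp * plant_sp)
  = 10000 / (0.75 * 0.3)
  = 10000 / 0.2250
  = 44444.44 plants/ha


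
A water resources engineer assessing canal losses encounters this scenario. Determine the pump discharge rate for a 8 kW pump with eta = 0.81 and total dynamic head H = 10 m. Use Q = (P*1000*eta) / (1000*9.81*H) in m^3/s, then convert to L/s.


Q = (P * 1000 * eta) / (rho * g * H)
  = (8 * 1000 * 0.81) / (1000 * 9.81 * 10)
  = 6480 / 98100
  = 0.06606 m^3/s = 66.06 L/s


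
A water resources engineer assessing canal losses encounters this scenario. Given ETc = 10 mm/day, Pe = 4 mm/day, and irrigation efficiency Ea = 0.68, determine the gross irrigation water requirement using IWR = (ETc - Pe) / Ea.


IWR = (ETc - Pe) / Ea
    = (10 - 4) / 0.68
    = 6 / 0.68
    = 8.82 mm/day


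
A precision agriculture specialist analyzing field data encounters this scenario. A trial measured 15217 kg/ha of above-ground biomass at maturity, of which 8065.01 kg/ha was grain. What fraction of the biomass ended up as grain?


HI = grain_yield / biomass
   = 8065.01 / 15217
   = 0.53


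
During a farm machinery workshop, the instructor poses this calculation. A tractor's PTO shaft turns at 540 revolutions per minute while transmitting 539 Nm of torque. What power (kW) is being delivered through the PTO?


P = 2*pi*n*T / 60000
  = 2*pi * 540 * 539 / 60000
  = 1828783.92 / 60000
  = 30.48 kW


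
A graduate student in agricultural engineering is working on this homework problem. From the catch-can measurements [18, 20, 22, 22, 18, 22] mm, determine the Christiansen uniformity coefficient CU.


xbar = 122 / 6 = 20.333
sum|xi - xbar| = 10
CU = 100 * (1 - 10 / (6 * 20.333))
   = 100 * (1 - 0.0820)
   = 91.80%


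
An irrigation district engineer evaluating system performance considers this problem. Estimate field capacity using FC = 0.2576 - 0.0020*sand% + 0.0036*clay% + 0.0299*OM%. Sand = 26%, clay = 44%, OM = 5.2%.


FC = 0.2576 - 0.0020*26 + 0.0036*44 + 0.0299*5.2
   = 0.2576 - 0.0520 + 0.1584 + 0.1555
   = 0.5195


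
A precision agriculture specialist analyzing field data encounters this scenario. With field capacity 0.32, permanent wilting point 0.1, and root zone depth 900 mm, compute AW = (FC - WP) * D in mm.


AW = (FC - WP) * D
   = (0.32 - 0.1) * 900
   = 0.22 * 900
   = 198 mm


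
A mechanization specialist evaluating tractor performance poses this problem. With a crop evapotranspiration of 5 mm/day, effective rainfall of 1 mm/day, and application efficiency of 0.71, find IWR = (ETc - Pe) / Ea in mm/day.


IWR = (ETc - Pe) / Ea
    = (5 - 1) / 0.71
    = 4 / 0.71
    = 5.63 mm/day


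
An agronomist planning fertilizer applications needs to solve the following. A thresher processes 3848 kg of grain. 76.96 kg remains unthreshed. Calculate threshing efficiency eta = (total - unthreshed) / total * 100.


eta = (total - unthreshed) / total * 100
    = (3848 - 76.96) / 3848 * 100
    = 3771.04 / 3848 * 100
    = 98%


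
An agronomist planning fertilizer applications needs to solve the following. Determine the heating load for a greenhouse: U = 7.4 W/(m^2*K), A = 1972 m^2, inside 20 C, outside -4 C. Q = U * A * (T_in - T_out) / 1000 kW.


dT = 20 - (-4) = 24 K
Q = U * A * dT
  = 7.4 * 1972 * 24
  = 350227.20 W = 350.23 kW


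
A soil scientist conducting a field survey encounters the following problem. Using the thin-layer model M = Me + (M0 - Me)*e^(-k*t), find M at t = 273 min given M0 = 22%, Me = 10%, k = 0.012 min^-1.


M = Me + (M0 - Me) * e^(-k*t)
  = 10 + (22 - 10) * e^(-0.012*273)
  = 10 + 12 * e^(-3.276)
  = 10 + 12 * 0.03778
  = 10 + 0.4533
  = 10.45%


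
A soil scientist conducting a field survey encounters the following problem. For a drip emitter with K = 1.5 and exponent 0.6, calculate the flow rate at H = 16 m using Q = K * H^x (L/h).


Q = K * H^x
  = 1.5 * 16^0.6
  = 1.5 * 5.2780
  = 7.92 L/h


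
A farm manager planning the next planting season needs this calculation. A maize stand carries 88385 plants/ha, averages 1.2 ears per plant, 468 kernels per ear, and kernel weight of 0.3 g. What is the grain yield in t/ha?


Y = density * ears * kernels * kw
  = 88385 * 1.2 * 468 * 0.3 g/ha
  = 14891104.80 g/ha
  = 14891.10 kg/ha = 14.89 t/ha


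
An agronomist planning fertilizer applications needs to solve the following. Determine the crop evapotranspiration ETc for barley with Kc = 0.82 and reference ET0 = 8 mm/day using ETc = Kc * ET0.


ETc = Kc * ET0
    = 0.82 * 8
    = 6.56 mm/day


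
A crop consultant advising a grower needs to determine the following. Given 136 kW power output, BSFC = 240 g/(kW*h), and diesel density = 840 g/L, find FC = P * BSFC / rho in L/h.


FC = P * BSFC / rho_fuel
   = 136 * 240 / 840
   = 32640 / 840
   = 38.86 L/h


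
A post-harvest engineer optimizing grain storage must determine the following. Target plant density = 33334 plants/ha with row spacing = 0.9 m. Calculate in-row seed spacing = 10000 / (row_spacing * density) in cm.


spacing = 10000 / (row_sp * density)
        = 10000 / (0.9 * 33334)
        = 10000 / 30000.60
        = 0.33333 m = 33.33 cm


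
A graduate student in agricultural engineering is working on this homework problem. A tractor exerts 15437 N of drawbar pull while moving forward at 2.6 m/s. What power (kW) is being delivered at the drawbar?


P = F * v / 1000
  = 15437 * 2.6 / 1000
  = 40136.20 / 1000
  = 40.14 kW


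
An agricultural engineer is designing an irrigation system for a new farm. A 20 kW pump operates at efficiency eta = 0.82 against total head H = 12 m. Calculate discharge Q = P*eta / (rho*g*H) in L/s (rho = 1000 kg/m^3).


Q = (P * 1000 * eta) / (rho * g * H)
  = (20 * 1000 * 0.82) / (1000 * 9.81 * 12)
  = 16400 / 117720
  = 0.13931 m^3/s = 139.31 L/s


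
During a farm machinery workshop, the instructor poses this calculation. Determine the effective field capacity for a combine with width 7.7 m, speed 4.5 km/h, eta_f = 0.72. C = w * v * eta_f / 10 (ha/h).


C = w * v * eta_f / 10
  = 7.7 * 4.5 * 0.72 / 10
  = 24.95 / 10
  = 2.49 ha/h


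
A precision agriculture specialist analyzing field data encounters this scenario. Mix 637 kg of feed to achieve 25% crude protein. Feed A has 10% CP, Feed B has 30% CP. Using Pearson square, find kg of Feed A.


parts_A = CP_b - target = 30 - 25 = 5
parts_B = target - CP_a = 25 - 10 = 15
total_parts = 5 + 15 = 20
Feed A = 637 * 5 / 20 = 159.25 kg
Feed B = 637 * 15 / 20 = 477.75 kg

159.25 kg


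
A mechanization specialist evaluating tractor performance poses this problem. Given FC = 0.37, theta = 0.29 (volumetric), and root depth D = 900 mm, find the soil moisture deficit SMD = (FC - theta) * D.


SMD = (FC - theta) * D
    = (0.37 - 0.29) * 900
    = 0.080 * 900
    = 72 mm


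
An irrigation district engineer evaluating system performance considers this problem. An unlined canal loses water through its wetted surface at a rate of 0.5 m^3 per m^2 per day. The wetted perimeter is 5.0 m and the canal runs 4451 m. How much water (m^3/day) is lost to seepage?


S = C * P * L
  = 0.5 * 5.0 * 4451
  = 11127.50 m^3/day


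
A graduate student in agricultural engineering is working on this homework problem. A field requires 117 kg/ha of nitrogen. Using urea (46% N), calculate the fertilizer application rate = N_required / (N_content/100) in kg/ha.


Rate = N_required / (N_content / 100)
     = 117 / (46 / 100)
     = 117 / 0.46
     = 254.35 kg/ha


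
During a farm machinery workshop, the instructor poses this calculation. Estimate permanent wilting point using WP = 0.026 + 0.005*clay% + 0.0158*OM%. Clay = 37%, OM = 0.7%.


WP = 0.026 + 0.005*37 + 0.0158*0.7
   = 0.026 + 0.1850 + 0.0111
   = 0.2221


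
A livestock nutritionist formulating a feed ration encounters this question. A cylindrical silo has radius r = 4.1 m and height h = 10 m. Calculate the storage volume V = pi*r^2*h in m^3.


V = pi * r^2 * h
  = pi * 4.1^2 * 10
  = pi * 16.81 * 10
  = 528.10 m^3


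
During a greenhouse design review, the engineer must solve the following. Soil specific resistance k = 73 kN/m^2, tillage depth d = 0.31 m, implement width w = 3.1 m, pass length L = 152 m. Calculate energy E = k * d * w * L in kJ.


E = k * d * w * L
  = 73 * 0.31 * 3.1 * 152
  = 10663.26 kJ


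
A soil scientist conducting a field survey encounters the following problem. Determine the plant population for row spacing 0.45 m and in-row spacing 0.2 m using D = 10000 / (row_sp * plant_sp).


D = 10000 / (row_sp * plant_sp)
  = 10000 / (0.45 * 0.2)
  = 10000 / 0.0900
  = 111111.11 plants/ha


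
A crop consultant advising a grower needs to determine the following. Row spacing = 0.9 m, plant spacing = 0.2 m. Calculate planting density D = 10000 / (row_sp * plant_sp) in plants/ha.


D = 10000 / (row_sp * plant_sp)
  = 10000 / (0.9 * 0.2)
  = 10000 / 0.1800
  = 55555.56 plants/ha


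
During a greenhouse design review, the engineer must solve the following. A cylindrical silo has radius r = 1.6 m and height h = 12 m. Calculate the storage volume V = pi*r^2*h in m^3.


V = pi * r^2 * h
  = pi * 1.6^2 * 12
  = pi * 2.56 * 12
  = 96.51 m^3


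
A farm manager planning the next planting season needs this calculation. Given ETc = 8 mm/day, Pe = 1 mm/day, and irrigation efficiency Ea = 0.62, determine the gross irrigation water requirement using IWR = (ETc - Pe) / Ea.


IWR = (ETc - Pe) / Ea
    = (8 - 1) / 0.62
    = 7 / 0.62
    = 11.29 mm/day


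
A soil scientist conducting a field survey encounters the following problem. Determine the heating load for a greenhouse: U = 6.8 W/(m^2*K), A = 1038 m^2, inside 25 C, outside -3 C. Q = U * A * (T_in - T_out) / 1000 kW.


dT = 25 - (-3) = 28 K
Q = U * A * dT
  = 6.8 * 1038 * 28
  = 197635.20 W = 197.64 kW


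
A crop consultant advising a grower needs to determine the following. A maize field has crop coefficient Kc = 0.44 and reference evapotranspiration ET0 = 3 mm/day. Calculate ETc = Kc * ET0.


ETc = Kc * ET0
    = 0.44 * 3
    = 1.32 mm/day


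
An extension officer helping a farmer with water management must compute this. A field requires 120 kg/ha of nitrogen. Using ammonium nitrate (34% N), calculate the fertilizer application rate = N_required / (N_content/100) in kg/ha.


Rate = N_required / (N_content / 100)
     = 120 / (34 / 100)
     = 120 / 0.34
     = 352.94 kg/ha


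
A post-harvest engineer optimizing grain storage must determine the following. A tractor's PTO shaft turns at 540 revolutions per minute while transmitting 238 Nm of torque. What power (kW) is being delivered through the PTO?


P = 2*pi*n*T / 60000
  = 2*pi * 540 * 238 / 60000
  = 807514.98 / 60000
  = 13.46 kW


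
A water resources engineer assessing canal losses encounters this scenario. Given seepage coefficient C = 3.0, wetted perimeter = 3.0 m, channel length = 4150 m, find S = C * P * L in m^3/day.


S = C * P * L
  = 3.0 * 3.0 * 4150
  = 37350 m^3/day


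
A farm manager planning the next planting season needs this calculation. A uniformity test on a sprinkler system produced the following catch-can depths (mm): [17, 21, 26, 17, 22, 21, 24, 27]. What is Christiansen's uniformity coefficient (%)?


xbar = 175 / 8 = 21.875
sum|xi - xbar| = 23
CU = 100 * (1 - 23 / (8 * 21.875))
   = 100 * (1 - 0.1314)
   = 86.86%


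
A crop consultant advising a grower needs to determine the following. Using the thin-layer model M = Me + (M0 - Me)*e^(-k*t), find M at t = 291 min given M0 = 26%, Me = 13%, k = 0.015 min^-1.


M = Me + (M0 - Me) * e^(-k*t)
  = 13 + (26 - 13) * e^(-0.015*291)
  = 13 + 13 * e^(-4.365)
  = 13 + 13 * 0.01271
  = 13 + 0.1653
  = 13.17%


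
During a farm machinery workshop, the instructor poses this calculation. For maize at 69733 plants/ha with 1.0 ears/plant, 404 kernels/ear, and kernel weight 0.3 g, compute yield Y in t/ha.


Y = density * ears * kernels * kw
  = 69733 * 1.0 * 404 * 0.3 g/ha
  = 8451639.60 g/ha
  = 8451.64 kg/ha = 8.45 t/ha


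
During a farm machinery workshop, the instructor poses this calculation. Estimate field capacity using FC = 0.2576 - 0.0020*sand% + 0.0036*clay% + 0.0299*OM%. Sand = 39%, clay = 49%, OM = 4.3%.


FC = 0.2576 - 0.0020*39 + 0.0036*49 + 0.0299*4.3
   = 0.2576 - 0.0780 + 0.1764 + 0.1286
   = 0.4846


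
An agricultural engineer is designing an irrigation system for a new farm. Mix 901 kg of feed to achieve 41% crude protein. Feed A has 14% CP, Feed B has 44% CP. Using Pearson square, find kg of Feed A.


parts_A = CP_b - target = 44 - 41 = 3
parts_B = target - CP_a = 41 - 14 = 27
total_parts = 3 + 27 = 30
Feed A = 901 * 3 / 30 = 90.10 kg
Feed B = 901 * 27 / 30 = 810.90 kg

90.10 kg


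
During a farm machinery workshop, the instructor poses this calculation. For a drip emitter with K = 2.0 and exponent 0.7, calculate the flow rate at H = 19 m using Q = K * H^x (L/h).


Q = K * H^x
  = 2.0 * 19^0.7
  = 2.0 * 7.8547
  = 15.71 L/h


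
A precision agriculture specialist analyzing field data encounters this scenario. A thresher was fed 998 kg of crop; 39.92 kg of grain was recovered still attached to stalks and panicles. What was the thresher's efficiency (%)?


eta = (total - unthreshed) / total * 100
    = (998 - 39.92) / 998 * 100
    = 958.08 / 998 * 100
    = 96%


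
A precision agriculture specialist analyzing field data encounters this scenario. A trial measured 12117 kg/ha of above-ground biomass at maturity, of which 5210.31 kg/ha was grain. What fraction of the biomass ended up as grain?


HI = grain_yield / biomass
   = 5210.31 / 12117
   = 0.43


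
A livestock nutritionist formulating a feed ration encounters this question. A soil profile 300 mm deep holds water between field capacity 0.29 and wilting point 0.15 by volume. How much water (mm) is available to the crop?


AW = (FC - WP) * D
   = (0.29 - 0.15) * 300
   = 0.14 * 300
   = 42 mm


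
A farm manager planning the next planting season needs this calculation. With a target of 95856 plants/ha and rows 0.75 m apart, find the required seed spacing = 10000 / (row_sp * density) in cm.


spacing = 10000 / (row_sp * density)
        = 10000 / (0.75 * 95856)
        = 10000 / 71892
        = 0.13910 m = 13.91 cm


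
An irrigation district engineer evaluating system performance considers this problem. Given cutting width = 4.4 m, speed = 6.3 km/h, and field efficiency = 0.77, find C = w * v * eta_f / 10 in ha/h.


C = w * v * eta_f / 10
  = 4.4 * 6.3 * 0.77 / 10
  = 21.34 / 10
  = 2.13 ha/h


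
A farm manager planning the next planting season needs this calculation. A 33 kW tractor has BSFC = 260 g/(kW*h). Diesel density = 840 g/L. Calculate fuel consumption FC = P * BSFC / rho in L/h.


FC = P * BSFC / rho_fuel
   = 33 * 260 / 840
   = 8580 / 840
   = 10.21 L/h


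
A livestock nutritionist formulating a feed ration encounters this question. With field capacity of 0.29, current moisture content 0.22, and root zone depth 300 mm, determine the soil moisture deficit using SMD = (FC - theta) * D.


SMD = (FC - theta) * D
    = (0.29 - 0.22) * 300
    = 0.070 * 300
    = 21 mm


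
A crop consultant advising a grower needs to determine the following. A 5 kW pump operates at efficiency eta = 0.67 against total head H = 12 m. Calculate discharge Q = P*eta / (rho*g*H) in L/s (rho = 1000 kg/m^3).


Q = (P * 1000 * eta) / (rho * g * H)
  = (5 * 1000 * 0.67) / (1000 * 9.81 * 12)
  = 3350 / 117720
  = 0.02846 m^3/s = 28.46 L/s


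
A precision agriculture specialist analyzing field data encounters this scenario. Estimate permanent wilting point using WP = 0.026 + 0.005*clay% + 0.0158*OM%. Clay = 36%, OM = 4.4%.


WP = 0.026 + 0.005*36 + 0.0158*4.4
   = 0.026 + 0.1800 + 0.0695
   = 0.2755


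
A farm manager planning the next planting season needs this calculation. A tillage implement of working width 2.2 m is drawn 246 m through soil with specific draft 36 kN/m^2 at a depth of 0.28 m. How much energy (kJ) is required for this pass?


E = k * d * w * L
  = 36 * 0.28 * 2.2 * 246
  = 5455.30 kJ


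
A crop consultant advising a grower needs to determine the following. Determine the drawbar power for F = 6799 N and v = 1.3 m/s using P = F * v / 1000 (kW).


P = F * v / 1000
  = 6799 * 1.3 / 1000
  = 8838.70 / 1000
  = 8.84 kW


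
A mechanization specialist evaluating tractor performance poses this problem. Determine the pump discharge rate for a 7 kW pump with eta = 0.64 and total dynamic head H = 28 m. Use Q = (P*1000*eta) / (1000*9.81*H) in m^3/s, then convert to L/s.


Q = (P * 1000 * eta) / (rho * g * H)
  = (7 * 1000 * 0.64) / (1000 * 9.81 * 28)
  = 4480 / 274680
  = 0.01631 m^3/s = 16.31 L/s


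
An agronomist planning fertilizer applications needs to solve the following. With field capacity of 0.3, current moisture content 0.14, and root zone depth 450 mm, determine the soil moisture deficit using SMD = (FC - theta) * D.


SMD = (FC - theta) * D
    = (0.3 - 0.14) * 450
    = 0.160 * 450
    = 72 mm


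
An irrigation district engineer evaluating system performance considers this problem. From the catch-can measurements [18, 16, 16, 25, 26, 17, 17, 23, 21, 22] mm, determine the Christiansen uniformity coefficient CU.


xbar = 201 / 10 = 20.100
sum|xi - xbar| = 33
CU = 100 * (1 - 33 / (10 * 20.100))
   = 100 * (1 - 0.1642)
   = 83.58%


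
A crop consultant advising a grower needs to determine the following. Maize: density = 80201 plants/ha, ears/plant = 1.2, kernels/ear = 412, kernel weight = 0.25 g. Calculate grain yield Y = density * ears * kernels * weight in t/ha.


Y = density * ears * kernels * kw
  = 80201 * 1.2 * 412 * 0.25 g/ha
  = 9912843.60 g/ha
  = 9912.84 kg/ha = 9.91 t/ha


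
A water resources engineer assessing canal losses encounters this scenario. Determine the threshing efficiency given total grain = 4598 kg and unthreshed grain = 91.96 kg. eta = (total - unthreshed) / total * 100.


eta = (total - unthreshed) / total * 100
    = (4598 - 91.96) / 4598 * 100
    = 4506.04 / 4598 * 100
    = 98%


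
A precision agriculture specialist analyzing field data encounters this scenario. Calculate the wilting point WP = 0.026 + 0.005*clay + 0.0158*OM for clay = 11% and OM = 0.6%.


WP = 0.026 + 0.005*11 + 0.0158*0.6
   = 0.026 + 0.0550 + 0.0095
   = 0.0905


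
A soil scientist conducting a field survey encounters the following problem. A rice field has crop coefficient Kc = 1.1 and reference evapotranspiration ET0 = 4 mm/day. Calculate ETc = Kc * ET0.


ETc = Kc * ET0
    = 1.1 * 4
    = 4.40 mm/day


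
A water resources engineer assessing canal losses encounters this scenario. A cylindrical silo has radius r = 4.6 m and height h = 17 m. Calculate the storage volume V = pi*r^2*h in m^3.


V = pi * r^2 * h
  = pi * 4.6^2 * 17
  = pi * 21.16 * 17
  = 1130.09 m^3


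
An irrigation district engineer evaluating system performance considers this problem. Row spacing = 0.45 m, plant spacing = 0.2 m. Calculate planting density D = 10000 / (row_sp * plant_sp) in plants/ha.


D = 10000 / (row_sp * plant_sp)
  = 10000 / (0.45 * 0.2)
  = 10000 / 0.0900
  = 111111.11 plants/ha


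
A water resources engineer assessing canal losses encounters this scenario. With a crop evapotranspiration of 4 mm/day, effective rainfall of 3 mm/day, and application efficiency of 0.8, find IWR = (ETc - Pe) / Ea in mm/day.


IWR = (ETc - Pe) / Ea
    = (4 - 3) / 0.8
    = 1 / 0.8
    = 1.25 mm/day
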